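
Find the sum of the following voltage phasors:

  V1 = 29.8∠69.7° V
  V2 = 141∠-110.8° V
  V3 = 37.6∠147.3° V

Step 1 — Convert each phasor to rectangular form:
  V1 = 29.8·(cos(69.7°) + j·sin(69.7°)) = 10.34 + j27.95 V
  V2 = 141·(cos(-110.8°) + j·sin(-110.8°)) = -50.07 - j131.8 V
  V3 = 37.6·(cos(147.3°) + j·sin(147.3°)) = -31.64 + j20.31 V
Step 2 — Sum components: V_total = -71.37 - j83.55 V.
Step 3 — Convert to polar: |V_total| = 109.9 V, ∠V_total = -130.5°.

V_total = 109.9∠-130.5° V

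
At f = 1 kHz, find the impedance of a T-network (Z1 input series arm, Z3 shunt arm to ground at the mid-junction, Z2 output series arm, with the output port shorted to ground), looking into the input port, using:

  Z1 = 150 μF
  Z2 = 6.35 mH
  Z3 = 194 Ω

Step 1 — Angular frequency: ω = 2π·f = 2π·1000 = 6283 rad/s.
Step 2 — Component impedances:
  Z1: Z = 1/(jωC) = -j/(ω·C) = 0 - j1.061 Ω
  Z2: Z = jωL = j·6283·0.00635 = 0 + j39.9 Ω
  Z3: Z = R = 194 Ω
Step 3 — With the output port shorted to ground, the output series arm Z2 runs from the junction to ground; the shunt arm Z3 also runs from the junction to ground. They appear in parallel: Z3 || Z2 = 7.873 + j38.28 Ω.
Step 4 — Series with input arm Z1: Z_in = Z1 + (Z3 || Z2) = 7.873 + j37.22 Ω = 38.04∠78.1° Ω.

Z = 7.873 + j37.22 Ω = 38.04∠78.1° Ω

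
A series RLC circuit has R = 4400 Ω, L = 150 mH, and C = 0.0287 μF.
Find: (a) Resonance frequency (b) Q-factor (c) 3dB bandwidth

Step 1 — Resonance: ω₀ = 1/√(LC) = 1/√(0.15·2.87e-08) = 1.524e+04 rad/s.
Step 2 — f₀ = ω₀/(2π) = 2426 Hz.
Step 3 — Series Q: Q = ω₀L/R = 1.524e+04·0.15/4400 = 0.5196.
Step 4 — Bandwidth: Δω = ω₀/Q = 2.933e+04 rad/s; BW = Δω/(2π) = 4669 Hz.

(a) f₀ = 2426 Hz  (b) Q = 0.5196  (c) BW = 4669 Hz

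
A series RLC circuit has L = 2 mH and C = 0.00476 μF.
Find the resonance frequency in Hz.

Step 1 — Resonance condition Im(Z)=0 gives ω₀ = 1/√(LC).
Step 2 — ω₀ = 1/√(0.002·4.76e-09) = 3.241e+05 rad/s.
Step 3 — f₀ = ω₀/(2π) = 5.158e+04 Hz.

f₀ = 5.158e+04 Hz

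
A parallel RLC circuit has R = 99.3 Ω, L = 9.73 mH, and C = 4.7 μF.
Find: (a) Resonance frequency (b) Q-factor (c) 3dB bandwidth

Step 1 — Resonance: ω₀ = 1/√(LC) = 1/√(0.00973·4.7e-06) = 4676 rad/s.
Step 2 — f₀ = ω₀/(2π) = 744.2 Hz.
Step 3 — Parallel Q: Q = R/(ω₀L) = 99.3/(4676·0.00973) = 2.182.
Step 4 — Bandwidth: Δω = ω₀/Q = 2143 rad/s; BW = Δω/(2π) = 341 Hz.

(a) f₀ = 744.2 Hz  (b) Q = 2.182  (c) BW = 341 Hz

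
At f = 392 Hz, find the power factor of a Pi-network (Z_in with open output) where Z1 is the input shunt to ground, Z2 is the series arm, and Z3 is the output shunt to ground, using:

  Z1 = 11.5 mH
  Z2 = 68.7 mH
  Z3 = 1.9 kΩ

Step 1 — Angular frequency: ω = 2π·f = 2π·392 = 2463 rad/s.
Step 2 — Component impedances:
  Z1: Z = jωL = j·2463·0.0115 = 0 + j28.32 Ω
  Z2: Z = jωL = j·2463·0.0687 = 0 + j169.2 Ω
  Z3: Z = R = 1900 Ω
Step 3 — With open output, the series arm Z2 and the output shunt Z3 appear in series to ground: Z2 + Z3 = 1900 + j169.2 Ω.
Step 4 — Parallel with input shunt Z1: Z_in = Z1 || (Z2 + Z3) = 0.4177 + j28.28 Ω = 28.28∠89.2° Ω.
Step 5 — Power factor: PF = cos(φ) = Re(Z)/|Z| = 0.4177/28.28 = 0.01477.
Step 6 — Type: Im(Z) = 28.28 ⇒ lagging (phase φ = 89.2°).

PF = 0.01477 (lagging, φ = 89.2°)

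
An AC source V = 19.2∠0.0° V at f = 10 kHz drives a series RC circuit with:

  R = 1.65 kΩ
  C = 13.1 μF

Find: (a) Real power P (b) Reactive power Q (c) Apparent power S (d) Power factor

Step 1 — Angular frequency: ω = 2π·f = 2π·1e+04 = 6.283e+04 rad/s.
Step 2 — Component impedances:
  R: Z = R = 1650 Ω
  C: Z = 1/(jωC) = -j/(ω·C) = 0 - j1.215 Ω
Step 3 — Series combination: Z_total = R + C = 1650 - j1.215 Ω = 1650∠-0.0° Ω.
Step 4 — Source phasor: V = 19.2∠0.0° V = 19.2 V.
Step 5 — Current: I = V / Z = 0.01164 + j8.568e-06 A = 0.01164∠0.0° A.
Step 6 — Complex power: S = V·I* = 0.2234 - j0.0001645 VA.
Step 7 — Real power: P = Re(S) = 0.2234 W.
Step 8 — Reactive power: Q = Im(S) = -0.0001645 VAR.
Step 9 — Apparent power: |S| = 0.2234 VA.
Step 10 — Power factor: PF = P/|S| = 1 (leading).

(a) P = 0.2234 W  (b) Q = -0.0001645 VAR  (c) S = 0.2234 VA  (d) PF = 1 (leading)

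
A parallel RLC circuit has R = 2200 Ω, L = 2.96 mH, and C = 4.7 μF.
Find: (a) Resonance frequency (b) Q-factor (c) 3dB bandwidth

Step 1 — Resonance: ω₀ = 1/√(LC) = 1/√(0.00296·4.7e-06) = 8478 rad/s.
Step 2 — f₀ = ω₀/(2π) = 1349 Hz.
Step 3 — Parallel Q: Q = R/(ω₀L) = 2200/(8478·0.00296) = 87.66.
Step 4 — Bandwidth: Δω = ω₀/Q = 96.71 rad/s; BW = Δω/(2π) = 15.39 Hz.

(a) f₀ = 1349 Hz  (b) Q = 87.66  (c) BW = 15.39 Hz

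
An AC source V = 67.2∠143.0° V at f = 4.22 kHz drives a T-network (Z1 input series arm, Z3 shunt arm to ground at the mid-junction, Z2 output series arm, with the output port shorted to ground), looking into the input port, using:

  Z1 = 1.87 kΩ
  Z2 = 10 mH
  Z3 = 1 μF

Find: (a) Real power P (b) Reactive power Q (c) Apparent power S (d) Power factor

Step 1 — Angular frequency: ω = 2π·f = 2π·4220 = 2.652e+04 rad/s.
Step 2 — Component impedances:
  Z1: Z = R = 1870 Ω
  Z2: Z = jωL = j·2.652e+04·0.01 = 0 + j265.2 Ω
  Z3: Z = 1/(jωC) = -j/(ω·C) = 0 - j37.71 Ω
Step 3 — With the output port shorted to ground, the output series arm Z2 runs from the junction to ground; the shunt arm Z3 also runs from the junction to ground. They appear in parallel: Z3 || Z2 = 0 - j43.97 Ω.
Step 4 — Series with input arm Z1: Z_in = Z1 + (Z3 || Z2) = 1870 - j43.97 Ω = 1871∠-1.3° Ω.
Step 5 — Source phasor: V = 67.2∠143.0° V = -53.67 + j40.44 V.
Step 6 — Current: I = V / Z = -0.02919 + j0.02094 A = 0.03593∠144.3° A.
Step 7 — Complex power: S = V·I* = 2.414 - j0.05675 VA.
Step 8 — Real power: P = Re(S) = 2.414 W.
Step 9 — Reactive power: Q = Im(S) = -0.05675 VAR.
Step 10 — Apparent power: |S| = 2.414 VA.
Step 11 — Power factor: PF = P/|S| = 0.9997 (leading).

(a) P = 2.414 W  (b) Q = -0.05675 VAR  (c) S = 2.414 VA  (d) PF = 0.9997 (leading)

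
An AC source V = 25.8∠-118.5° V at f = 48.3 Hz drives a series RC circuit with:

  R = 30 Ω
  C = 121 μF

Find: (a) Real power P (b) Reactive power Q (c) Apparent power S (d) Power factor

Step 1 — Angular frequency: ω = 2π·f = 2π·48.3 = 303.5 rad/s.
Step 2 — Component impedances:
  R: Z = R = 30 Ω
  C: Z = 1/(jωC) = -j/(ω·C) = 0 - j27.23 Ω
Step 3 — Series combination: Z_total = R + C = 30 - j27.23 Ω = 40.52∠-42.2° Ω.
Step 4 — Source phasor: V = 25.8∠-118.5° V = -12.31 - j22.67 V.
Step 5 — Current: I = V / Z = 0.1512 - j0.6186 A = 0.6368∠-76.3° A.
Step 6 — Complex power: S = V·I* = 12.16 - j11.04 VA.
Step 7 — Real power: P = Re(S) = 12.16 W.
Step 8 — Reactive power: Q = Im(S) = -11.04 VAR.
Step 9 — Apparent power: |S| = 16.43 VA.
Step 10 — Power factor: PF = P/|S| = 0.7404 (leading).

(a) P = 12.16 W  (b) Q = -11.04 VAR  (c) S = 16.43 VA  (d) PF = 0.7404 (leading)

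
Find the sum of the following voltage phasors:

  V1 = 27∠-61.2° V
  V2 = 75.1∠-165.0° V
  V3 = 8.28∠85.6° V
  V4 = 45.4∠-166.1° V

Step 1 — Convert each phasor to rectangular form:
  V1 = 27·(cos(-61.2°) + j·sin(-61.2°)) = 13.01 - j23.66 V
  V2 = 75.1·(cos(-165.0°) + j·sin(-165.0°)) = -72.54 - j19.44 V
  V3 = 8.28·(cos(85.6°) + j·sin(85.6°)) = 0.6352 + j8.256 V
  V4 = 45.4·(cos(-166.1°) + j·sin(-166.1°)) = -44.07 - j10.91 V
Step 2 — Sum components: V_total = -103 - j45.75 V.
Step 3 — Convert to polar: |V_total| = 112.7 V, ∠V_total = -156.0°.

V_total = 112.7∠-156.0° V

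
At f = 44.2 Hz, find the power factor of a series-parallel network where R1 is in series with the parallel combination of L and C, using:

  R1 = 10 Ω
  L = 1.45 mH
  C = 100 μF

Step 1 — Angular frequency: ω = 2π·f = 2π·44.2 = 277.7 rad/s.
Step 2 — Component impedances:
  R1: Z = R = 10 Ω
  L: Z = jωL = j·277.7·0.00145 = 0 + j0.4027 Ω
  C: Z = 1/(jωC) = -j/(ω·C) = 0 - j36.01 Ω
Step 3 — Parallel branch: L || C = 1/(1/L + 1/C) = 0 + j0.4072 Ω.
Step 4 — Series with R1: Z_total = R1 + (L || C) = 10 + j0.4072 Ω = 10.01∠2.3° Ω.
Step 5 — Power factor: PF = cos(φ) = Re(Z)/|Z| = 10/10.008 = 0.9992.
Step 6 — Type: Im(Z) = 0.4072 ⇒ lagging (phase φ = 2.3°).

PF = 0.9992 (lagging, φ = 2.3°)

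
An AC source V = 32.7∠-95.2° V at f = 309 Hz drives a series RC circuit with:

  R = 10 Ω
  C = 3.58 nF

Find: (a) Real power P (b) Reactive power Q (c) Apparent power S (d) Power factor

Step 1 — Angular frequency: ω = 2π·f = 2π·309 = 1942 rad/s.
Step 2 — Component impedances:
  R: Z = R = 10 Ω
  C: Z = 1/(jωC) = -j/(ω·C) = 0 - j1.439e+05 Ω
Step 3 — Series combination: Z_total = R + C = 10 - j1.439e+05 Ω = 1.439e+05∠-90.0° Ω.
Step 4 — Source phasor: V = 32.7∠-95.2° V = -2.964 - j32.57 V.
Step 5 — Current: I = V / Z = 0.0002263 - j2.062e-05 A = 0.0002273∠-5.2° A.
Step 6 — Complex power: S = V·I* = 5.166e-07 - j0.007432 VA.
Step 7 — Real power: P = Re(S) = 5.166e-07 W.
Step 8 — Reactive power: Q = Im(S) = -0.007432 VAR.
Step 9 — Apparent power: |S| = 0.007432 VA.
Step 10 — Power factor: PF = P/|S| = 6.951e-05 (leading).

(a) P = 5.166e-07 W  (b) Q = -0.007432 VAR  (c) S = 0.007432 VA  (d) PF = 6.951e-05 (leading)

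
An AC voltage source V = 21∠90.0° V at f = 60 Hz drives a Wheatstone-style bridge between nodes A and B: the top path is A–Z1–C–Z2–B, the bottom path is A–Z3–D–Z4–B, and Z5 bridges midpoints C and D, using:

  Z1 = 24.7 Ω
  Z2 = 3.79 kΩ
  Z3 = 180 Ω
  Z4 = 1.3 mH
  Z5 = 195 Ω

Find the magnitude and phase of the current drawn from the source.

Step 1 — Angular frequency: ω = 2π·f = 2π·60 = 377 rad/s.
Step 2 — Component impedances:
  Z1: Z = R = 24.7 Ω
  Z2: Z = R = 3790 Ω
  Z3: Z = R = 180 Ω
  Z4: Z = jωL = j·377·0.0013 = 0 + j0.4901 Ω
  Z5: Z = R = 195 Ω
Step 3 — Bridge requires nodal analysis (the Z5 bridge couples midpoints C and D, so the two paths cannot be reduced to a simple series/parallel combination). Setting node B to ground and injecting 1 A at node A, the 3-node admittance system at A, C, D solves to V_A = Z_AB = 96.96 + j0.4682 Ω = 96.96∠0.3° Ω.
Step 4 — Source phasor: V = 21∠90.0° V = 0 + j21 V.
Step 5 — Ohm's law: I = V / Z_total = (0 + j21) / (96.96 + j0.4682) = 0.001046 + j0.2166 A.
Step 6 — Convert to polar: |I| = 0.2166 A, ∠I = 89.7°.

I = 0.2166∠89.7° A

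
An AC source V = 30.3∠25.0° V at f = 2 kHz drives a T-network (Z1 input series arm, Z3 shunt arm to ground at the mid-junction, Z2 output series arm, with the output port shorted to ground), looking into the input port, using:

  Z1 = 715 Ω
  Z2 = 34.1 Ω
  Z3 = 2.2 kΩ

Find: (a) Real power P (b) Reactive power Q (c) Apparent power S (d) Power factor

Step 1 — Angular frequency: ω = 2π·f = 2π·2000 = 1.257e+04 rad/s.
Step 2 — Component impedances:
  Z1: Z = R = 715 Ω
  Z2: Z = R = 34.1 Ω
  Z3: Z = R = 2200 Ω
Step 3 — With the output port shorted to ground, the output series arm Z2 runs from the junction to ground; the shunt arm Z3 also runs from the junction to ground. They appear in parallel: Z3 || Z2 = 33.58 Ω.
Step 4 — Series with input arm Z1: Z_in = Z1 + (Z3 || Z2) = 748.6 Ω = 748.6∠0.0° Ω.
Step 5 — Source phasor: V = 30.3∠25.0° V = 27.46 + j12.81 V.
Step 6 — Current: I = V / Z = 0.03668 + j0.01711 A = 0.04048∠25.0° A.
Step 7 — Complex power: S = V·I* = 1.226 VA.
Step 8 — Real power: P = Re(S) = 1.226 W.
Step 9 — Reactive power: Q = Im(S) = 0 VAR.
Step 10 — Apparent power: |S| = 1.226 VA.
Step 11 — Power factor: PF = P/|S| = 1 (unity).

(a) P = 1.226 W  (b) Q = 0 VAR  (c) S = 1.226 VA  (d) PF = 1 (unity)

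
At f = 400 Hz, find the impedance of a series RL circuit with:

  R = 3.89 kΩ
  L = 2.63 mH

Step 1 — Angular frequency: ω = 2π·f = 2π·400 = 2513 rad/s.
Step 2 — Component impedances:
  R: Z = R = 3890 Ω
  L: Z = jωL = j·2513·0.00263 = 0 + j6.61 Ω
Step 3 — Series combination: Z_total = R + L = 3890 + j6.61 Ω = 3890∠0.1° Ω.

Z = 3890 + j6.61 Ω = 3890∠0.1° Ω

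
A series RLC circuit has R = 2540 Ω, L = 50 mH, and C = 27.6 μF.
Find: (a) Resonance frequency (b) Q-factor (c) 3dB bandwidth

Step 1 — Resonance condition Im(Z)=0 gives ω₀ = 1/√(LC).
Step 2 — ω₀ = 1/√(0.05·2.76e-05) = 851.3 rad/s.
Step 3 — f₀ = ω₀/(2π) = 135.5 Hz.
Step 4 — Series Q: Q = ω₀L/R = 851.3·0.05/2540 = 0.01676.
Step 5 — 3dB bandwidth: Δω = ω₀/Q = 5.08e+04 rad/s; BW = Δω/(2π) = 8085 Hz.

(a) f₀ = 135.5 Hz  (b) Q = 0.01676  (c) BW = 8085 Hz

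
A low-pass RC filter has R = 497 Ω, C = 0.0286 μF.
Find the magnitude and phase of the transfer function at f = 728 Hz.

Step 1 — Angular frequency: ω = 2π·728 = 4574 rad/s.
Step 2 — Transfer function: H(jω) = 1/(1 + jωRC).
Step 3 — Denominator: 1 + jωRC = 1 + j·4574·497·2.86e-08 = 1 + j0.06502.
Step 4 — H = 0.9958 - j0.06474.
Step 5 — Magnitude: |H| = 0.9979 (-0.0 dB); phase: φ = -3.7°.

|H| = 0.9979 (-0.0 dB), φ = -3.7°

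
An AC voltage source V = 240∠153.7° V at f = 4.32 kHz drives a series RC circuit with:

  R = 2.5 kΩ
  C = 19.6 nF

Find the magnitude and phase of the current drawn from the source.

Step 1 — Angular frequency: ω = 2π·f = 2π·4320 = 2.714e+04 rad/s.
Step 2 — Component impedances:
  R: Z = R = 2500 Ω
  C: Z = 1/(jωC) = -j/(ω·C) = 0 - j1880 Ω
Step 3 — Series combination: Z_total = R + C = 2500 - j1880 Ω = 3128∠-36.9° Ω.
Step 4 — Source phasor: V = 240∠153.7° V = -215.2 + j106.3 V.
Step 5 — Ohm's law: I = V / Z_total = (-215.2 + j106.3) / (2500 - j1880) = -0.07541 - j0.01417 A.
Step 6 — Convert to polar: |I| = 0.07673 A, ∠I = -169.4°.

I = 0.07673∠-169.4° A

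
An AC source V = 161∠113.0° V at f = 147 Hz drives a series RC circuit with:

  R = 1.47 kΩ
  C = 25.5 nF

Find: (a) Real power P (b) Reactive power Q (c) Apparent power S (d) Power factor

Step 1 — Angular frequency: ω = 2π·f = 2π·147 = 923.6 rad/s.
Step 2 — Component impedances:
  R: Z = R = 1470 Ω
  C: Z = 1/(jωC) = -j/(ω·C) = 0 - j4.246e+04 Ω
Step 3 — Series combination: Z_total = R + C = 1470 - j4.246e+04 Ω = 4.248e+04∠-88.0° Ω.
Step 4 — Source phasor: V = 161∠113.0° V = -62.91 + j148.2 V.
Step 5 — Current: I = V / Z = -0.003538 - j0.001359 A = 0.00379∠-159.0° A.
Step 6 — Complex power: S = V·I* = 0.02111 - j0.6098 VA.
Step 7 — Real power: P = Re(S) = 0.02111 W.
Step 8 — Reactive power: Q = Im(S) = -0.6098 VAR.
Step 9 — Apparent power: |S| = 0.6101 VA.
Step 10 — Power factor: PF = P/|S| = 0.0346 (leading).

(a) P = 0.02111 W  (b) Q = -0.6098 VAR  (c) S = 0.6101 VA  (d) PF = 0.0346 (leading)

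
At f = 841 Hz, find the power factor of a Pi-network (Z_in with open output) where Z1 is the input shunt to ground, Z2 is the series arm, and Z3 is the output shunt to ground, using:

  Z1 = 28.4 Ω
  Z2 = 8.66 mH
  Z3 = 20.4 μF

Step 1 — Angular frequency: ω = 2π·f = 2π·841 = 5284 rad/s.
Step 2 — Component impedances:
  Z1: Z = R = 28.4 Ω
  Z2: Z = jωL = j·5284·0.00866 = 0 + j45.76 Ω
  Z3: Z = 1/(jωC) = -j/(ω·C) = 0 - j9.277 Ω
Step 3 — With open output, the series arm Z2 and the output shunt Z3 appear in series to ground: Z2 + Z3 = 0 + j36.48 Ω.
Step 4 — Parallel with input shunt Z1: Z_in = Z1 || (Z2 + Z3) = 17.68 + j13.77 Ω = 22.41∠37.9° Ω.
Step 5 — Power factor: PF = cos(φ) = Re(Z)/|Z| = 17.684/22.411 = 0.7891.
Step 6 — Type: Im(Z) = 13.77 ⇒ lagging (phase φ = 37.9°).

PF = 0.7891 (lagging, φ = 37.9°)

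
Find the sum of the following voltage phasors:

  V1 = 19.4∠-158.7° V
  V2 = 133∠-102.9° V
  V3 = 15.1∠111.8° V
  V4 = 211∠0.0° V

Step 1 — Convert each phasor to rectangular form:
  V1 = 19.4·(cos(-158.7°) + j·sin(-158.7°)) = -18.07 - j7.047 V
  V2 = 133·(cos(-102.9°) + j·sin(-102.9°)) = -29.69 - j129.6 V
  V3 = 15.1·(cos(111.8°) + j·sin(111.8°)) = -5.608 + j14.02 V
  V4 = 211·(cos(0.0°) + j·sin(0.0°)) = 211 V
Step 2 — Sum components: V_total = 157.6 - j122.7 V.
Step 3 — Convert to polar: |V_total| = 199.7 V, ∠V_total = -37.9°.

V_total = 199.7∠-37.9° V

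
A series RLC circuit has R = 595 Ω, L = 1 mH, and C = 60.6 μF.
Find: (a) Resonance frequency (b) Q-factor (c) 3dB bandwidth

Step 1 — Resonance condition Im(Z)=0 gives ω₀ = 1/√(LC).
Step 2 — ω₀ = 1/√(0.001·6.06e-05) = 4062 rad/s.
Step 3 — f₀ = ω₀/(2π) = 646.5 Hz.
Step 4 — Series Q: Q = ω₀L/R = 4062·0.001/595 = 0.006827.
Step 5 — 3dB bandwidth: Δω = ω₀/Q = 5.95e+05 rad/s; BW = Δω/(2π) = 9.47e+04 Hz.

(a) f₀ = 646.5 Hz  (b) Q = 0.006827  (c) BW = 9.47e+04 Hz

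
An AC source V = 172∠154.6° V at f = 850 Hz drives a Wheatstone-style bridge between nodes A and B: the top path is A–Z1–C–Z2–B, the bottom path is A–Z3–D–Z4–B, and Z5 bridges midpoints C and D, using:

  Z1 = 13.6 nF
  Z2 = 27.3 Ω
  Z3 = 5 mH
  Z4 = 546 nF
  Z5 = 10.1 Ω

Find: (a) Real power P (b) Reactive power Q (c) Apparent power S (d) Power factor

Step 1 — Angular frequency: ω = 2π·f = 2π·850 = 5341 rad/s.
Step 2 — Component impedances:
  Z1: Z = 1/(jωC) = -j/(ω·C) = 0 - j1.377e+04 Ω
  Z2: Z = R = 27.3 Ω
  Z3: Z = jωL = j·5341·0.005 = 0 + j26.7 Ω
  Z4: Z = 1/(jωC) = -j/(ω·C) = 0 - j342.9 Ω
  Z5: Z = R = 10.1 Ω
Step 3 — Bridge requires nodal analysis (the Z5 bridge couples midpoints C and D, so the two paths cannot be reduced to a simple series/parallel combination). Setting node B to ground and injecting 1 A at node A, the 3-node admittance system at A, C, D solves to V_A = Z_AB = 37 + j22.71 Ω = 43.41∠31.5° Ω.
Step 4 — Source phasor: V = 172∠154.6° V = -155.4 + j73.78 V.
Step 5 — Current: I = V / Z = -2.161 + j3.321 A = 3.962∠123.1° A.
Step 6 — Complex power: S = V·I* = 580.7 + j356.5 VA.
Step 7 — Real power: P = Re(S) = 580.7 W.
Step 8 — Reactive power: Q = Im(S) = 356.5 VAR.
Step 9 — Apparent power: |S| = 681.5 VA.
Step 10 — Power factor: PF = P/|S| = 0.8522 (lagging).

(a) P = 580.7 W  (b) Q = 356.5 VAR  (c) S = 681.5 VA  (d) PF = 0.8522 (lagging)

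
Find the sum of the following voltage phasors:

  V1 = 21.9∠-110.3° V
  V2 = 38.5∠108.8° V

Step 1 — Convert each phasor to rectangular form:
  V1 = 21.9·(cos(-110.3°) + j·sin(-110.3°)) = -7.598 - j20.54 V
  V2 = 38.5·(cos(108.8°) + j·sin(108.8°)) = -12.41 + j36.45 V
Step 2 — Sum components: V_total = -20.01 + j15.91 V.
Step 3 — Convert to polar: |V_total| = 25.56 V, ∠V_total = 141.5°.

V_total = 25.56∠141.5° V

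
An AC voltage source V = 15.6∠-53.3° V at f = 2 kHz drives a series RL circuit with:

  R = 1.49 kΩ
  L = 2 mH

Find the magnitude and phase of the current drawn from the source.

Step 1 — Angular frequency: ω = 2π·f = 2π·2000 = 1.257e+04 rad/s.
Step 2 — Component impedances:
  R: Z = R = 1490 Ω
  L: Z = jωL = j·1.257e+04·0.002 = 0 + j25.13 Ω
Step 3 — Series combination: Z_total = R + L = 1490 + j25.13 Ω = 1490∠1.0° Ω.
Step 4 — Source phasor: V = 15.6∠-53.3° V = 9.323 - j12.51 V.
Step 5 — Ohm's law: I = V / Z_total = (9.323 - j12.51) / (1490 + j25.13) = 0.006114 - j0.008498 A.
Step 6 — Convert to polar: |I| = 0.01047 A, ∠I = -54.3°.

I = 0.01047∠-54.3° A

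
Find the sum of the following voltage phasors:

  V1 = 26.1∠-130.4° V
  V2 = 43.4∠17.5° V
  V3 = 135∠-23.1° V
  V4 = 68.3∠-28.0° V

Step 1 — Convert each phasor to rectangular form:
  V1 = 26.1·(cos(-130.4°) + j·sin(-130.4°)) = -16.92 - j19.88 V
  V2 = 43.4·(cos(17.5°) + j·sin(17.5°)) = 41.39 + j13.05 V
  V3 = 135·(cos(-23.1°) + j·sin(-23.1°)) = 124.2 - j52.97 V
  V4 = 68.3·(cos(-28.0°) + j·sin(-28.0°)) = 60.31 - j32.06 V
Step 2 — Sum components: V_total = 209 - j91.86 V.
Step 3 — Convert to polar: |V_total| = 228.3 V, ∠V_total = -23.7°.

V_total = 228.3∠-23.7° V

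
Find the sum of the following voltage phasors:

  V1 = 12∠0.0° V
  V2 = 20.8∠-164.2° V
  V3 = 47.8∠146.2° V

Step 1 — Convert each phasor to rectangular form:
  V1 = 12·(cos(0.0°) + j·sin(0.0°)) = 12 V
  V2 = 20.8·(cos(-164.2°) + j·sin(-164.2°)) = -20.01 - j5.663 V
  V3 = 47.8·(cos(146.2°) + j·sin(146.2°)) = -39.72 + j26.59 V
Step 2 — Sum components: V_total = -47.74 + j20.93 V.
Step 3 — Convert to polar: |V_total| = 52.12 V, ∠V_total = 156.3°.

V_total = 52.12∠156.3° V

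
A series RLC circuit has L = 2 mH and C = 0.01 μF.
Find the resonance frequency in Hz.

Step 1 — Resonance condition Im(Z)=0 gives ω₀ = 1/√(LC).
Step 2 — ω₀ = 1/√(0.002·1e-08) = 2.236e+05 rad/s.
Step 3 — f₀ = ω₀/(2π) = 3.559e+04 Hz.

f₀ = 3.559e+04 Hz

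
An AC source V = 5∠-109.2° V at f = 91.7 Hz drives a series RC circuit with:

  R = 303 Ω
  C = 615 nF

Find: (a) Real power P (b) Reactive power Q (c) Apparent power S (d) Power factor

Step 1 — Angular frequency: ω = 2π·f = 2π·91.7 = 576.2 rad/s.
Step 2 — Component impedances:
  R: Z = R = 303 Ω
  C: Z = 1/(jωC) = -j/(ω·C) = 0 - j2822 Ω
Step 3 — Series combination: Z_total = R + C = 303 - j2822 Ω = 2838∠-83.9° Ω.
Step 4 — Source phasor: V = 5∠-109.2° V = -1.644 - j4.722 V.
Step 5 — Current: I = V / Z = 0.001592 - j0.0007536 A = 0.001762∠-25.3° A.
Step 6 — Complex power: S = V·I* = 0.0009403 - j0.008758 VA.
Step 7 — Real power: P = Re(S) = 0.0009403 W.
Step 8 — Reactive power: Q = Im(S) = -0.008758 VAR.
Step 9 — Apparent power: |S| = 0.008808 VA.
Step 10 — Power factor: PF = P/|S| = 0.1068 (leading).

(a) P = 0.0009403 W  (b) Q = -0.008758 VAR  (c) S = 0.008808 VA  (d) PF = 0.1068 (leading)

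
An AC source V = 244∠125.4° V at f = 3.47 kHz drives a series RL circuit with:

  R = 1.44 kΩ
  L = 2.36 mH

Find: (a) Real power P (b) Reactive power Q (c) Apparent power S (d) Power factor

Step 1 — Angular frequency: ω = 2π·f = 2π·3470 = 2.18e+04 rad/s.
Step 2 — Component impedances:
  R: Z = R = 1440 Ω
  L: Z = jωL = j·2.18e+04·0.00236 = 0 + j51.45 Ω
Step 3 — Series combination: Z_total = R + L = 1440 + j51.45 Ω = 1441∠2.0° Ω.
Step 4 — Source phasor: V = 244∠125.4° V = -141.3 + j198.9 V.
Step 5 — Current: I = V / Z = -0.0931 + j0.1414 A = 0.1693∠123.4° A.
Step 6 — Complex power: S = V·I* = 41.29 + j1.475 VA.
Step 7 — Real power: P = Re(S) = 41.29 W.
Step 8 — Reactive power: Q = Im(S) = 1.475 VAR.
Step 9 — Apparent power: |S| = 41.32 VA.
Step 10 — Power factor: PF = P/|S| = 0.9994 (lagging).

(a) P = 41.29 W  (b) Q = 1.475 VAR  (c) S = 41.32 VA  (d) PF = 0.9994 (lagging)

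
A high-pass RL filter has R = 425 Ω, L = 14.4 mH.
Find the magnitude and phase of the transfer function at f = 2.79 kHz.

Step 1 — Angular frequency: ω = 2π·2790 = 1.753e+04 rad/s.
Step 2 — Transfer function: H(jω) = jωL/(R + jωL).
Step 3 — Numerator jωL = j·252.4; denominator R + jωL = 425 + j252.4.
Step 4 — H = 0.2608 + j0.4391.
Step 5 — Magnitude: |H| = 0.5107 (-5.8 dB); phase: φ = 59.3°.

|H| = 0.5107 (-5.8 dB), φ = 59.3°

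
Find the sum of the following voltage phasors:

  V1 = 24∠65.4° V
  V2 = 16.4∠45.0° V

Step 1 — Convert each phasor to rectangular form:
  V1 = 24·(cos(65.4°) + j·sin(65.4°)) = 9.991 + j21.82 V
  V2 = 16.4·(cos(45.0°) + j·sin(45.0°)) = 11.6 + j11.6 V
Step 2 — Sum components: V_total = 21.59 + j33.42 V.
Step 3 — Convert to polar: |V_total| = 39.78 V, ∠V_total = 57.1°.

V_total = 39.78∠57.1° V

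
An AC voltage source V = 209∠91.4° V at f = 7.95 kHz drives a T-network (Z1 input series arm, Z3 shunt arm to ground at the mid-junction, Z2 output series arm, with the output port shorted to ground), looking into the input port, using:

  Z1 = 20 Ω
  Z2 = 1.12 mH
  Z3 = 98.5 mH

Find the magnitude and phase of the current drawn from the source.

Step 1 — Angular frequency: ω = 2π·f = 2π·7950 = 4.995e+04 rad/s.
Step 2 — Component impedances:
  Z1: Z = R = 20 Ω
  Z2: Z = jωL = j·4.995e+04·0.00112 = 0 + j55.95 Ω
  Z3: Z = jωL = j·4.995e+04·0.0985 = 0 + j4920 Ω
Step 3 — With the output port shorted to ground, the output series arm Z2 runs from the junction to ground; the shunt arm Z3 also runs from the junction to ground. They appear in parallel: Z3 || Z2 = 0 + j55.32 Ω.
Step 4 — Series with input arm Z1: Z_in = Z1 + (Z3 || Z2) = 20 + j55.32 Ω = 58.82∠70.1° Ω.
Step 5 — Source phasor: V = 209∠91.4° V = -5.106 + j208.9 V.
Step 6 — Ohm's law: I = V / Z_total = (-5.106 + j208.9) / (20 + j55.32) = 3.311 + j1.289 A.
Step 7 — Convert to polar: |I| = 3.553 A, ∠I = 21.3°.

I = 3.553∠21.3° A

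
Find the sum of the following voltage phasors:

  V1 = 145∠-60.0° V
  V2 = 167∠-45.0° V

Step 1 — Convert each phasor to rectangular form:
  V1 = 145·(cos(-60.0°) + j·sin(-60.0°)) = 72.5 - j125.6 V
  V2 = 167·(cos(-45.0°) + j·sin(-45.0°)) = 118.1 - j118.1 V
Step 2 — Sum components: V_total = 190.6 - j243.7 V.
Step 3 — Convert to polar: |V_total| = 309.3 V, ∠V_total = -52.0°.

V_total = 309.3∠-52.0° V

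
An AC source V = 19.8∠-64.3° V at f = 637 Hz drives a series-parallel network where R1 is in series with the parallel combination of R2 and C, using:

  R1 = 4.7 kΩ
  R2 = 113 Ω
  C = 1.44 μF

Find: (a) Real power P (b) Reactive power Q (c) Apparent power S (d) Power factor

Step 1 — Angular frequency: ω = 2π·f = 2π·637 = 4002 rad/s.
Step 2 — Component impedances:
  R1: Z = R = 4700 Ω
  R2: Z = R = 113 Ω
  C: Z = 1/(jωC) = -j/(ω·C) = 0 - j173.5 Ω
Step 3 — Parallel branch: R2 || C = 1/(1/R2 + 1/C) = 79.35 - j51.68 Ω.
Step 4 — Series with R1: Z_total = R1 + (R2 || C) = 4779 - j51.68 Ω = 4780∠-0.6° Ω.
Step 5 — Source phasor: V = 19.8∠-64.3° V = 8.586 - j17.84 V.
Step 6 — Current: I = V / Z = 0.001837 - j0.003713 A = 0.004143∠-63.7° A.
Step 7 — Complex power: S = V·I* = 0.08202 - j0.0008868 VA.
Step 8 — Real power: P = Re(S) = 0.08202 W.
Step 9 — Reactive power: Q = Im(S) = -0.0008868 VAR.
Step 10 — Apparent power: |S| = 0.08202 VA.
Step 11 — Power factor: PF = P/|S| = 0.9999 (leading).

(a) P = 0.08202 W  (b) Q = -0.0008868 VAR  (c) S = 0.08202 VA  (d) PF = 0.9999 (leading)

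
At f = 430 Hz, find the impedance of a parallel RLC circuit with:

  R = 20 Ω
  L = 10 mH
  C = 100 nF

Step 1 — Angular frequency: ω = 2π·f = 2π·430 = 2702 rad/s.
Step 2 — Component impedances:
  R: Z = R = 20 Ω
  L: Z = jωL = j·2702·0.01 = 0 + j27.02 Ω
  C: Z = 1/(jωC) = -j/(ω·C) = 0 - j3701 Ω
Step 3 — Parallel combination: 1/Z_total = 1/R + 1/L + 1/C; Z_total = 12.99 + j9.543 Ω = 16.12∠36.3° Ω.

Z = 12.99 + j9.543 Ω = 16.12∠36.3° Ω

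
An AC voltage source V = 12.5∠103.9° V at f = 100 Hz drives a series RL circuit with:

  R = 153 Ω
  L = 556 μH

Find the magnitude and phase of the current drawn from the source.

Step 1 — Angular frequency: ω = 2π·f = 2π·100 = 628.3 rad/s.
Step 2 — Component impedances:
  R: Z = R = 153 Ω
  L: Z = jωL = j·628.3·0.000556 = 0 + j0.3493 Ω
Step 3 — Series combination: Z_total = R + L = 153 + j0.3493 Ω = 153∠0.1° Ω.
Step 4 — Source phasor: V = 12.5∠103.9° V = -3.003 + j12.13 V.
Step 5 — Ohm's law: I = V / Z_total = (-3.003 + j12.13) / (153 + j0.3493) = -0.01945 + j0.07935 A.
Step 6 — Convert to polar: |I| = 0.0817 A, ∠I = 103.8°.

I = 0.0817∠103.8° A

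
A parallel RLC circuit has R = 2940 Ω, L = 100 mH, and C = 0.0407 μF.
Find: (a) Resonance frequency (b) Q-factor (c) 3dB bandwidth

Step 1 — Resonance: ω₀ = 1/√(LC) = 1/√(0.1·4.07e-08) = 1.567e+04 rad/s.
Step 2 — f₀ = ω₀/(2π) = 2495 Hz.
Step 3 — Parallel Q: Q = R/(ω₀L) = 2940/(1.567e+04·0.1) = 1.876.
Step 4 — Bandwidth: Δω = ω₀/Q = 8357 rad/s; BW = Δω/(2π) = 1330 Hz.

(a) f₀ = 2495 Hz  (b) Q = 1.876  (c) BW = 1330 Hz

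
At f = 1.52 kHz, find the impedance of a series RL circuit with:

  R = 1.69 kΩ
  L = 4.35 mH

Step 1 — Angular frequency: ω = 2π·f = 2π·1520 = 9550 rad/s.
Step 2 — Component impedances:
  R: Z = R = 1690 Ω
  L: Z = jωL = j·9550·0.00435 = 0 + j41.54 Ω
Step 3 — Series combination: Z_total = R + L = 1690 + j41.54 Ω = 1691∠1.4° Ω.

Z = 1690 + j41.54 Ω = 1691∠1.4° Ω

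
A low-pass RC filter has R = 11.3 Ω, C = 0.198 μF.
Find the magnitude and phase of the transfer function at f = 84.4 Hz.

Step 1 — Angular frequency: ω = 2π·84.4 = 530.3 rad/s.
Step 2 — Transfer function: H(jω) = 1/(1 + jωRC).
Step 3 — Denominator: 1 + jωRC = 1 + j·530.3·11.3·1.98e-07 = 1 + j0.001186.
Step 4 — H = 1 - j0.001186.
Step 5 — Magnitude: |H| = 1 (-0.0 dB); phase: φ = -0.1°.

|H| = 1 (-0.0 dB), φ = -0.1°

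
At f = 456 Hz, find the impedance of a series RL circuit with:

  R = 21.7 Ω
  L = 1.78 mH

Step 1 — Angular frequency: ω = 2π·f = 2π·456 = 2865 rad/s.
Step 2 — Component impedances:
  R: Z = R = 21.7 Ω
  L: Z = jωL = j·2865·0.00178 = 0 + j5.1 Ω
Step 3 — Series combination: Z_total = R + L = 21.7 + j5.1 Ω = 22.29∠13.2° Ω.

Z = 21.7 + j5.1 Ω = 22.29∠13.2° Ω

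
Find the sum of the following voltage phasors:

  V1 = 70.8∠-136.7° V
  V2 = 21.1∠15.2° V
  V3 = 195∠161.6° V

Step 1 — Convert each phasor to rectangular form:
  V1 = 70.8·(cos(-136.7°) + j·sin(-136.7°)) = -51.53 - j48.56 V
  V2 = 21.1·(cos(15.2°) + j·sin(15.2°)) = 20.36 + j5.532 V
  V3 = 195·(cos(161.6°) + j·sin(161.6°)) = -185 + j61.55 V
Step 2 — Sum components: V_total = -216.2 + j18.53 V.
Step 3 — Convert to polar: |V_total| = 217 V, ∠V_total = 175.1°.

V_total = 217∠175.1° V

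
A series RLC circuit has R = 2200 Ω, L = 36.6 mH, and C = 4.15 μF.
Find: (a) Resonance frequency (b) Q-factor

Step 1 — Resonance condition Im(Z)=0 gives ω₀ = 1/√(LC).
Step 2 — ω₀ = 1/√(0.0366·4.15e-06) = 2566 rad/s.
Step 3 — f₀ = ω₀/(2π) = 408.4 Hz.
Step 4 — Series Q: Q = ω₀L/R = 2566·0.0366/2200 = 0.04269.

(a) f₀ = 408.4 Hz  (b) Q = 0.04269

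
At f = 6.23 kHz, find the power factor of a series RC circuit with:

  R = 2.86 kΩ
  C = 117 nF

Step 1 — Angular frequency: ω = 2π·f = 2π·6230 = 3.914e+04 rad/s.
Step 2 — Component impedances:
  R: Z = R = 2860 Ω
  C: Z = 1/(jωC) = -j/(ω·C) = 0 - j218.3 Ω
Step 3 — Series combination: Z_total = R + C = 2860 - j218.3 Ω = 2868∠-4.4° Ω.
Step 4 — Power factor: PF = cos(φ) = Re(Z)/|Z| = 2860/2868.3 = 0.9971.
Step 5 — Type: Im(Z) = -218.3 ⇒ leading (phase φ = -4.4°).

PF = 0.9971 (leading, φ = -4.4°)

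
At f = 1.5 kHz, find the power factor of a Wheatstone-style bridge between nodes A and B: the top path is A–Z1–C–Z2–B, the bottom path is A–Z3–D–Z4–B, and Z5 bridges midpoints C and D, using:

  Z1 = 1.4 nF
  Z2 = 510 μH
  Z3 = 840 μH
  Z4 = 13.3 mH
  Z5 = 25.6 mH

Step 1 — Angular frequency: ω = 2π·f = 2π·1500 = 9425 rad/s.
Step 2 — Component impedances:
  Z1: Z = 1/(jωC) = -j/(ω·C) = 0 - j7.579e+04 Ω
  Z2: Z = jωL = j·9425·0.00051 = 0 + j4.807 Ω
  Z3: Z = jωL = j·9425·0.00084 = 0 + j7.917 Ω
  Z4: Z = jωL = j·9425·0.0133 = 0 + j125.3 Ω
  Z5: Z = jωL = j·9425·0.0256 = 0 + j241.3 Ω
Step 3 — Bridge requires nodal analysis (the Z5 bridge couples midpoints C and D, so the two paths cannot be reduced to a simple series/parallel combination). Setting node B to ground and injecting 1 A at node A, the 3-node admittance system at A, C, D solves to V_A = Z_AB = 0 + j91.07 Ω = 91.07∠90.0° Ω.
Step 4 — Power factor: PF = cos(φ) = Re(Z)/|Z| = 0/91.07 = 0.
Step 5 — Type: Im(Z) = 91.07 ⇒ lagging (phase φ = 90.0°).

PF = 0 (lagging, φ = 90.0°)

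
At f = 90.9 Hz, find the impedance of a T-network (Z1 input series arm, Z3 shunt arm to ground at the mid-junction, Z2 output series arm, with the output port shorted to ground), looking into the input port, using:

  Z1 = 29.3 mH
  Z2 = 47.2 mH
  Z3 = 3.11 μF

Step 1 — Angular frequency: ω = 2π·f = 2π·90.9 = 571.1 rad/s.
Step 2 — Component impedances:
  Z1: Z = jωL = j·571.1·0.0293 = 0 + j16.73 Ω
  Z2: Z = jωL = j·571.1·0.0472 = 0 + j26.96 Ω
  Z3: Z = 1/(jωC) = -j/(ω·C) = 0 - j563 Ω
Step 3 — With the output port shorted to ground, the output series arm Z2 runs from the junction to ground; the shunt arm Z3 also runs from the junction to ground. They appear in parallel: Z3 || Z2 = 0 + j28.31 Ω.
Step 4 — Series with input arm Z1: Z_in = Z1 + (Z3 || Z2) = 0 + j45.05 Ω = 45.05∠90.0° Ω.

Z = 0 + j45.05 Ω = 45.05∠90.0° Ω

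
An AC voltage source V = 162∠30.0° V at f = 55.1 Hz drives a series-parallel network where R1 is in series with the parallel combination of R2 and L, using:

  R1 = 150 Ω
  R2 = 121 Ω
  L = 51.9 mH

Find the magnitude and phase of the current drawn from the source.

Step 1 — Angular frequency: ω = 2π·f = 2π·55.1 = 346.2 rad/s.
Step 2 — Component impedances:
  R1: Z = R = 150 Ω
  R2: Z = R = 121 Ω
  L: Z = jωL = j·346.2·0.0519 = 0 + j17.97 Ω
Step 3 — Parallel branch: R2 || L = 1/(1/R2 + 1/L) = 2.611 + j17.58 Ω.
Step 4 — Series with R1: Z_total = R1 + (R2 || L) = 152.6 + j17.58 Ω = 153.6∠6.6° Ω.
Step 5 — Source phasor: V = 162∠30.0° V = 140.3 + j81 V.
Step 6 — Ohm's law: I = V / Z_total = (140.3 + j81) / (152.6 + j17.58) = 0.9676 + j0.4193 A.
Step 7 — Convert to polar: |I| = 1.055 A, ∠I = 23.4°.

I = 1.055∠23.4° A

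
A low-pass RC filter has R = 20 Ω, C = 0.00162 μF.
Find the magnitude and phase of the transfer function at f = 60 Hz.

Step 1 — Angular frequency: ω = 2π·60 = 377 rad/s.
Step 2 — Transfer function: H(jω) = 1/(1 + jωRC).
Step 3 — Denominator: 1 + jωRC = 1 + j·377·20·1.62e-09 = 1 + j1.221e-05.
Step 4 — H = 1 - j1.221e-05.
Step 5 — Magnitude: |H| = 1 (-0.0 dB); phase: φ = -0.0°.

|H| = 1 (-0.0 dB), φ = -0.0°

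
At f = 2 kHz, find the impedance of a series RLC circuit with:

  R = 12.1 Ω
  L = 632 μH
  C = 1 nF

Step 1 — Angular frequency: ω = 2π·f = 2π·2000 = 1.257e+04 rad/s.
Step 2 — Component impedances:
  R: Z = R = 12.1 Ω
  L: Z = jωL = j·1.257e+04·0.000632 = 0 + j7.942 Ω
  C: Z = 1/(jωC) = -j/(ω·C) = 0 - j7.958e+04 Ω
Step 3 — Series combination: Z_total = R + L + C = 12.1 - j7.957e+04 Ω = 7.957e+04∠-90.0° Ω.

Z = 12.1 - j7.957e+04 Ω = 7.957e+04∠-90.0° Ω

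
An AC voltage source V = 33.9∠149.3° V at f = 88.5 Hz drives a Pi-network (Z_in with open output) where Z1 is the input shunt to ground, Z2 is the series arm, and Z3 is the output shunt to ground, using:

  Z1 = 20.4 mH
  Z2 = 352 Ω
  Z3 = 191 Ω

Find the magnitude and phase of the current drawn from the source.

Step 1 — Angular frequency: ω = 2π·f = 2π·88.5 = 556.1 rad/s.
Step 2 — Component impedances:
  Z1: Z = jωL = j·556.1·0.0204 = 0 + j11.34 Ω
  Z2: Z = R = 352 Ω
  Z3: Z = R = 191 Ω
Step 3 — With open output, the series arm Z2 and the output shunt Z3 appear in series to ground: Z2 + Z3 = 543 Ω.
Step 4 — Parallel with input shunt Z1: Z_in = Z1 || (Z2 + Z3) = 0.2369 + j11.34 Ω = 11.34∠88.8° Ω.
Step 5 — Source phasor: V = 33.9∠149.3° V = -29.15 + j17.31 V.
Step 6 — Ohm's law: I = V / Z_total = (-29.15 + j17.31) / (0.2369 + j11.34) = 1.472 + j2.602 A.
Step 7 — Convert to polar: |I| = 2.989 A, ∠I = 60.5°.

I = 2.989∠60.5° A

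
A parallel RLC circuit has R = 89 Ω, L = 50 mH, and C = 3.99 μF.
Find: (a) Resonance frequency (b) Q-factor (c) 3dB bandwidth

Step 1 — Resonance: ω₀ = 1/√(LC) = 1/√(0.05·3.99e-06) = 2239 rad/s.
Step 2 — f₀ = ω₀/(2π) = 356.3 Hz.
Step 3 — Parallel Q: Q = R/(ω₀L) = 89/(2239·0.05) = 0.795.
Step 4 — Bandwidth: Δω = ω₀/Q = 2816 rad/s; BW = Δω/(2π) = 448.2 Hz.

(a) f₀ = 356.3 Hz  (b) Q = 0.795  (c) BW = 448.2 Hz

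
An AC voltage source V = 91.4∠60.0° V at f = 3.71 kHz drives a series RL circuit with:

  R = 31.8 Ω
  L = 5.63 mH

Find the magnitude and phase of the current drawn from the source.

Step 1 — Angular frequency: ω = 2π·f = 2π·3710 = 2.331e+04 rad/s.
Step 2 — Component impedances:
  R: Z = R = 31.8 Ω
  L: Z = jωL = j·2.331e+04·0.00563 = 0 + j131.2 Ω
Step 3 — Series combination: Z_total = R + L = 31.8 + j131.2 Ω = 135∠76.4° Ω.
Step 4 — Source phasor: V = 91.4∠60.0° V = 45.7 + j79.15 V.
Step 5 — Ohm's law: I = V / Z_total = (45.7 + j79.15) / (31.8 + j131.2) = 0.6494 - j0.1909 A.
Step 6 — Convert to polar: |I| = 0.6769 A, ∠I = -16.4°.

I = 0.6769∠-16.4° A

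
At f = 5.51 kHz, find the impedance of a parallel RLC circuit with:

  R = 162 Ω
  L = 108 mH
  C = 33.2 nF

Step 1 — Angular frequency: ω = 2π·f = 2π·5510 = 3.462e+04 rad/s.
Step 2 — Component impedances:
  R: Z = R = 162 Ω
  L: Z = jωL = j·3.462e+04·0.108 = 0 + j3739 Ω
  C: Z = 1/(jωC) = -j/(ω·C) = 0 - j870 Ω
Step 3 — Parallel combination: 1/Z_total = 1/R + 1/L + 1/C; Z_total = 158.8 - j22.68 Ω = 160.4∠-8.1° Ω.

Z = 158.8 - j22.68 Ω = 160.4∠-8.1° Ω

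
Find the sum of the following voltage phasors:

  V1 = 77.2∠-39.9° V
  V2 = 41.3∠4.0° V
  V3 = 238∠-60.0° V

Step 1 — Convert each phasor to rectangular form:
  V1 = 77.2·(cos(-39.9°) + j·sin(-39.9°)) = 59.23 - j49.52 V
  V2 = 41.3·(cos(4.0°) + j·sin(4.0°)) = 41.2 + j2.881 V
  V3 = 238·(cos(-60.0°) + j·sin(-60.0°)) = 119 - j206.1 V
Step 2 — Sum components: V_total = 219.4 - j252.8 V.
Step 3 — Convert to polar: |V_total| = 334.7 V, ∠V_total = -49.0°.

V_total = 334.7∠-49.0° V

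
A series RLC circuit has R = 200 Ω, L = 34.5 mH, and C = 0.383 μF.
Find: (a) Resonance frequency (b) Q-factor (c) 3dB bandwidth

Step 1 — Resonance condition Im(Z)=0 gives ω₀ = 1/√(LC).
Step 2 — ω₀ = 1/√(0.0345·3.83e-07) = 8699 rad/s.
Step 3 — f₀ = ω₀/(2π) = 1385 Hz.
Step 4 — Series Q: Q = ω₀L/R = 8699·0.0345/200 = 1.501.
Step 5 — 3dB bandwidth: Δω = ω₀/Q = 5797 rad/s; BW = Δω/(2π) = 922.6 Hz.

(a) f₀ = 1385 Hz  (b) Q = 1.501  (c) BW = 922.6 Hz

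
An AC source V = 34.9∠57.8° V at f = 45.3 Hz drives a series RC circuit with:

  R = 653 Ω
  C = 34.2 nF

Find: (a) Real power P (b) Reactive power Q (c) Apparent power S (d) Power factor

Step 1 — Angular frequency: ω = 2π·f = 2π·45.3 = 284.6 rad/s.
Step 2 — Component impedances:
  R: Z = R = 653 Ω
  C: Z = 1/(jωC) = -j/(ω·C) = 0 - j1.027e+05 Ω
Step 3 — Series combination: Z_total = R + C = 653 - j1.027e+05 Ω = 1.027e+05∠-89.6° Ω.
Step 4 — Source phasor: V = 34.9∠57.8° V = 18.6 + j29.53 V.
Step 5 — Current: I = V / Z = -0.0002863 + j0.0001829 A = 0.0003397∠147.4° A.
Step 6 — Complex power: S = V·I* = 7.536e-05 - j0.01186 VA.
Step 7 — Real power: P = Re(S) = 7.536e-05 W.
Step 8 — Reactive power: Q = Im(S) = -0.01186 VAR.
Step 9 — Apparent power: |S| = 0.01186 VA.
Step 10 — Power factor: PF = P/|S| = 0.006356 (leading).

(a) P = 7.536e-05 W  (b) Q = -0.01186 VAR  (c) S = 0.01186 VA  (d) PF = 0.006356 (leading)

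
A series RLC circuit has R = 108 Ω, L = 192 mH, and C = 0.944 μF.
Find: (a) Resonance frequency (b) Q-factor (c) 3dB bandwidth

Step 1 — Resonance: ω₀ = 1/√(LC) = 1/√(0.192·9.44e-07) = 2349 rad/s.
Step 2 — f₀ = ω₀/(2π) = 373.8 Hz.
Step 3 — Series Q: Q = ω₀L/R = 2349·0.192/108 = 4.176.
Step 4 — Bandwidth: Δω = ω₀/Q = 562.5 rad/s; BW = Δω/(2π) = 89.52 Hz.

(a) f₀ = 373.8 Hz  (b) Q = 4.176  (c) BW = 89.52 Hz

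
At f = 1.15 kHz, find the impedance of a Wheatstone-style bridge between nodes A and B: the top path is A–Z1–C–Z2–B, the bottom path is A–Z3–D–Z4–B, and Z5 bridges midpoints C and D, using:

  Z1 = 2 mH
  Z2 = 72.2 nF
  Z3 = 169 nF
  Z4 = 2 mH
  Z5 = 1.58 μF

Step 1 — Angular frequency: ω = 2π·f = 2π·1150 = 7226 rad/s.
Step 2 — Component impedances:
  Z1: Z = jωL = j·7226·0.002 = 0 + j14.45 Ω
  Z2: Z = 1/(jωC) = -j/(ω·C) = 0 - j1917 Ω
  Z3: Z = 1/(jωC) = -j/(ω·C) = 0 - j818.9 Ω
  Z4: Z = jωL = j·7226·0.002 = 0 + j14.45 Ω
  Z5: Z = 1/(jωC) = -j/(ω·C) = 0 - j87.59 Ω
Step 3 — Bridge requires nodal analysis (the Z5 bridge couples midpoints C and D, so the two paths cannot be reduced to a simple series/parallel combination). Setting node B to ground and injecting 1 A at node A, the 3-node admittance system at A, C, D solves to V_A = Z_AB = 0 - j50.5 Ω = 50.5∠-90.0° Ω.

Z = 0 - j50.5 Ω = 50.5∠-90.0° Ω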